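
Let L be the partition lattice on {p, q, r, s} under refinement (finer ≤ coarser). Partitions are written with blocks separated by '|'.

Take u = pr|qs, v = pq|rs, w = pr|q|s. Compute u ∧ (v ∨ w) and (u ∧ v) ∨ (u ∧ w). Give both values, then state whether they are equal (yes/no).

v ∨ w = pqrs, so u ∧ (v ∨ w) = pr|qs ∧ pqrs = pr|qs.
u ∧ v = p|q|r|s and u ∧ w = pr|q|s, so (u ∧ v) ∨ (u ∧ w) = p|q|r|s ∨ pr|q|s = pr|q|s.
Equal: no.

pr|qs; pr|q|s; no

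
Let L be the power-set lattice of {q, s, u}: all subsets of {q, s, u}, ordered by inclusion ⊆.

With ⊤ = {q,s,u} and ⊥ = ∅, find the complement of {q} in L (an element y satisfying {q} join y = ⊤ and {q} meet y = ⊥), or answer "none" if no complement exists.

{s,u}

Need y with {q} ∨ y = {q,s,u} and {q} ∧ y = ∅.
Checking each element gives: {s,u}.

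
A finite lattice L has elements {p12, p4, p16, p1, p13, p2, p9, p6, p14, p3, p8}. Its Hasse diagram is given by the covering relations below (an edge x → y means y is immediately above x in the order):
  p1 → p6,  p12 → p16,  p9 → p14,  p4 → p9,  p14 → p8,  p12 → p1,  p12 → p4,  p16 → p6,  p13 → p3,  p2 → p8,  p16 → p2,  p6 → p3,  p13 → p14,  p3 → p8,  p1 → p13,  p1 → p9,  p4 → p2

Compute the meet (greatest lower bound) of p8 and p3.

Common lower bounds of {p8, p3}: p1, p12, p13, p16, p3, p6.
The greatest among these is p3.

p3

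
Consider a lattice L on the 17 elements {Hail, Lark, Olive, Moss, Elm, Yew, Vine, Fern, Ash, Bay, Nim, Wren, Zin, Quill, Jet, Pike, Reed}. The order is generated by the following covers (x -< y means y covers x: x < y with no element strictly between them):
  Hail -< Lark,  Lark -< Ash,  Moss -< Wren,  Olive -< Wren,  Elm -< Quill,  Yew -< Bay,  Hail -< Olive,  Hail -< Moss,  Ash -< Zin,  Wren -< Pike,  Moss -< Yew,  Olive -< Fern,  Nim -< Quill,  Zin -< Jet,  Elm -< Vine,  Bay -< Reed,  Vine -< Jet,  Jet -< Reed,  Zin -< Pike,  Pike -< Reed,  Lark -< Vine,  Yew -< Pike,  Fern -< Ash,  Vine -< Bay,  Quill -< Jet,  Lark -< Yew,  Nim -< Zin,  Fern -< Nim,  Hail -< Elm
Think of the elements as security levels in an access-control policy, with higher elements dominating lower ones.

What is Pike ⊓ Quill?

Common lower bounds of {Pike, Quill}: Fern, Hail, Nim, Olive.
The greatest among these is Nim.

Nim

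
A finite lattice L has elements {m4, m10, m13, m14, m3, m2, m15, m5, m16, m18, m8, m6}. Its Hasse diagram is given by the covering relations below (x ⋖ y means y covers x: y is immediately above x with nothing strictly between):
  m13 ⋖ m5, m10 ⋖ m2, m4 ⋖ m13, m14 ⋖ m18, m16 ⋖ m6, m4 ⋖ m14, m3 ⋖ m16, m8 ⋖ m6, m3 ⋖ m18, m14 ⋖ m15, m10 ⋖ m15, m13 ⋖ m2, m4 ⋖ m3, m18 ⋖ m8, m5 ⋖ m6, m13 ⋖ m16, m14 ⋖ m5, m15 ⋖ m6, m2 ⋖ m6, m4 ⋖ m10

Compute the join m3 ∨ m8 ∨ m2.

Common upper bounds of {m3, m8, m2}: m6.
The least among these is m6.

m6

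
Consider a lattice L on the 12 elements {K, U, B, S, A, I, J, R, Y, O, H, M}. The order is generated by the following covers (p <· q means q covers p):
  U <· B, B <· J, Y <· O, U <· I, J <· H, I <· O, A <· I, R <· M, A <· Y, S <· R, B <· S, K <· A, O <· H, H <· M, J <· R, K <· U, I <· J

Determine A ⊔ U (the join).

Common upper bounds of {A, U}: H, I, J, M, O, R.
The least among these is I.

I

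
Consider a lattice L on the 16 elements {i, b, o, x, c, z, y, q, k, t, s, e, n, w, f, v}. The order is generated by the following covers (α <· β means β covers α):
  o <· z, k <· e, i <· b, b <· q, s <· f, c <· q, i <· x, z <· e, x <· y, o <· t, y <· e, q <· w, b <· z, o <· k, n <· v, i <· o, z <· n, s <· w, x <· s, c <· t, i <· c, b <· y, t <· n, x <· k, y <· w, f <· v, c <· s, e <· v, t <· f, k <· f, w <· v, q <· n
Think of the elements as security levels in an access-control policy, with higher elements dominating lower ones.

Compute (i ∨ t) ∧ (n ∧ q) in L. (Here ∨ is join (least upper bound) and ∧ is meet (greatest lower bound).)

c

i ∨ t = t
n ∧ q = q
t ∧ q = c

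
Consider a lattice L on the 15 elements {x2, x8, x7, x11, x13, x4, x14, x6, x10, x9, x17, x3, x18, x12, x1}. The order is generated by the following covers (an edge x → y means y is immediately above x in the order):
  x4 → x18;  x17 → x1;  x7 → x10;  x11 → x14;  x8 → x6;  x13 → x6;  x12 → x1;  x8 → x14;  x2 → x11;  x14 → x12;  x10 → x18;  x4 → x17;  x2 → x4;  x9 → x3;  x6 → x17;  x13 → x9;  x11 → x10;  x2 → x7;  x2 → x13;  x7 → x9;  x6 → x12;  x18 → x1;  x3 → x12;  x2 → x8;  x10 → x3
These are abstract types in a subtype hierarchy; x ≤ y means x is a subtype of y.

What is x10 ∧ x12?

x10

Common lower bounds of {x10, x12}: x10, x11, x2, x7.
The greatest among these is x10.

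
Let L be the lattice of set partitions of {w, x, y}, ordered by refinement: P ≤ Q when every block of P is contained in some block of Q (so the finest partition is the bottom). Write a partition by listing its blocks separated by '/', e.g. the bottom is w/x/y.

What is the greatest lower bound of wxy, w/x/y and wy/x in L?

w/x/y

Common lower bounds of {wxy, w/x/y, wy/x}: w/x/y.
The greatest among these is w/x/y.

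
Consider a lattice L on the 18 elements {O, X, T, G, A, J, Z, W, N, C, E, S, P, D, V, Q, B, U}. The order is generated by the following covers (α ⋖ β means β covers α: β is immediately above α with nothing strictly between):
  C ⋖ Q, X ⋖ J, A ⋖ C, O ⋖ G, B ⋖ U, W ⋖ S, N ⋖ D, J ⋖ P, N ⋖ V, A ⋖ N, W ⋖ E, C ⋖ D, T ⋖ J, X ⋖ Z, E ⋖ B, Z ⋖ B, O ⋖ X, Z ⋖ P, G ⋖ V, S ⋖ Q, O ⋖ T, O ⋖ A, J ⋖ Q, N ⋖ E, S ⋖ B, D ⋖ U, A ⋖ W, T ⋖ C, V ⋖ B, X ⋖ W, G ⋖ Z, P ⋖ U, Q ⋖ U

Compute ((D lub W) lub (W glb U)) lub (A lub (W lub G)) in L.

U

D ∨ W = U
W ∧ U = W
U ∨ W = U
W ∨ G = B
A ∨ B = B
U ∨ B = U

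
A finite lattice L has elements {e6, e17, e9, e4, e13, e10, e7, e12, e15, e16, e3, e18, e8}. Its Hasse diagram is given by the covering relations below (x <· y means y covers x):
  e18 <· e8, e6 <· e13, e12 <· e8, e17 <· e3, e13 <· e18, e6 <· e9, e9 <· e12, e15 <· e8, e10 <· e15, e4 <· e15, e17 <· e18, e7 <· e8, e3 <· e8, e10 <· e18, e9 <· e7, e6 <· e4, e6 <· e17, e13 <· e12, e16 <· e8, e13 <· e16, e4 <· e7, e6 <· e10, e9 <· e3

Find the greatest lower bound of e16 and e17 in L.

Common lower bounds of {e16, e17}: e6.
The greatest among these is e6.

e6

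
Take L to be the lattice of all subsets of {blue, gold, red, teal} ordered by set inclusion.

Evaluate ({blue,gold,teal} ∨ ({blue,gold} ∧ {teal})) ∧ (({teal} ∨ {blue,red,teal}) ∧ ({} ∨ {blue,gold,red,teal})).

{blue,gold} ∧ {teal} = {}
{blue,gold,teal} ∨ {} = {blue,gold,teal}
{teal} ∨ {blue,red,teal} = {blue,red,teal}
{} ∨ {blue,gold,red,teal} = {blue,gold,red,teal}
{blue,red,teal} ∧ {blue,gold,red,teal} = {blue,red,teal}
{blue,gold,teal} ∧ {blue,red,teal} = {blue,teal}

{blue,teal}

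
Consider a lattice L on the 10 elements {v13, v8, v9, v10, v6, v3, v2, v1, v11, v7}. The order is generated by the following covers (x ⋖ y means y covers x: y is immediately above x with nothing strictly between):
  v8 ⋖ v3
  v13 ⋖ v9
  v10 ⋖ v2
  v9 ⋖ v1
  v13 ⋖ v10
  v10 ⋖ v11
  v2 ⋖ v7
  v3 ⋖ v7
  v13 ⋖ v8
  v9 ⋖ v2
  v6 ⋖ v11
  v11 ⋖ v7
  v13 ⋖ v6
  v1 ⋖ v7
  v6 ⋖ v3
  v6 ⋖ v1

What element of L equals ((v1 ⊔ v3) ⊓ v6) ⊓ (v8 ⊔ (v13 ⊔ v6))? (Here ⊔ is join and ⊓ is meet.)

v1 ∨ v3 = v7
v7 ∧ v6 = v6
v13 ∨ v6 = v6
v8 ∨ v6 = v3
v6 ∧ v3 = v6

v6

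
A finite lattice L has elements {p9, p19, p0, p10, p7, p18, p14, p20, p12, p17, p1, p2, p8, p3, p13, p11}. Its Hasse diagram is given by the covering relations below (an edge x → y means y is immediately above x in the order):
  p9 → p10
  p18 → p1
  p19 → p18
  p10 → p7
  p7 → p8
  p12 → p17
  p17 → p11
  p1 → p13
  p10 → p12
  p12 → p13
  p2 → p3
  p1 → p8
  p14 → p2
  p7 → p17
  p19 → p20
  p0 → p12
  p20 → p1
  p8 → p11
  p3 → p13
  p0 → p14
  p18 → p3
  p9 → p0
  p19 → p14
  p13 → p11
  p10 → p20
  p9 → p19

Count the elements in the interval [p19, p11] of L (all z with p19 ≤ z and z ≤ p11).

10

The interval [p19, p11] = {p1, p11, p13, p14, p18, p19, p2, p20, p3, p8}, which has 10 elements.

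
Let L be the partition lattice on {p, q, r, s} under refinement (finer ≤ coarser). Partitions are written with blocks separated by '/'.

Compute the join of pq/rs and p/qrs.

pqrs

Common upper bounds of {pq/rs, p/qrs}: pqrs.
The least among these is pqrs.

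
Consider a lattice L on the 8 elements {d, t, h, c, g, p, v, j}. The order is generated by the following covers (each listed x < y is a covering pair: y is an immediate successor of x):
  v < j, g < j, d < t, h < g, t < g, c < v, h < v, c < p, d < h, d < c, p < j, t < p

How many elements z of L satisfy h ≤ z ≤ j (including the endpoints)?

4

The interval [h, j] = {g, h, j, v}, which has 4 elements.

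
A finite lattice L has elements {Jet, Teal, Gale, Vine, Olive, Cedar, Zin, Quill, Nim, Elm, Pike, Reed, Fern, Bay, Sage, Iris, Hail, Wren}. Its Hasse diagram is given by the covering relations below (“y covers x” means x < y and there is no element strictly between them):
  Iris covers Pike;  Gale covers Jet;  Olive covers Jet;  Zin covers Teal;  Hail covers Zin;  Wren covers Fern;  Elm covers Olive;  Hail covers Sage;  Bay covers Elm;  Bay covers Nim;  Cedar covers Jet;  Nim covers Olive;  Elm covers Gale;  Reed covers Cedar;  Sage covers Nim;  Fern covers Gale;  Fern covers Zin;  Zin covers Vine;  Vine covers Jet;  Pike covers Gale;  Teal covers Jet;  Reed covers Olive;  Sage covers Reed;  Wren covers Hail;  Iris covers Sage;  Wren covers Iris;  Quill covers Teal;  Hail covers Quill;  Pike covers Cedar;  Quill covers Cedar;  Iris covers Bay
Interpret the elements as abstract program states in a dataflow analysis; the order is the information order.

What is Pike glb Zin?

Jet

Common lower bounds of {Pike, Zin}: Jet.
The greatest among these is Jet.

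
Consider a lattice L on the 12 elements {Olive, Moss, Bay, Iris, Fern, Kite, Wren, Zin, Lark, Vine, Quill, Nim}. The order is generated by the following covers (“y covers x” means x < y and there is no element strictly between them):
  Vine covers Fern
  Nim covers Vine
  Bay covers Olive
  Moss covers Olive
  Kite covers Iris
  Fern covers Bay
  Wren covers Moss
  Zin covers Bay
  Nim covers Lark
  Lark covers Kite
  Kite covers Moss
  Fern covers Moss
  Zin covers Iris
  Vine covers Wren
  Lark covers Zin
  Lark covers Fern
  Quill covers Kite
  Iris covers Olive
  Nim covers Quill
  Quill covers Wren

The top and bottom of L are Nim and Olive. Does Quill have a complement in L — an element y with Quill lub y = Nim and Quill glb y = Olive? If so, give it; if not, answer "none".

Need y with Quill ∨ y = Nim and Quill ∧ y = Olive.
Checking each element gives: Bay.

Bay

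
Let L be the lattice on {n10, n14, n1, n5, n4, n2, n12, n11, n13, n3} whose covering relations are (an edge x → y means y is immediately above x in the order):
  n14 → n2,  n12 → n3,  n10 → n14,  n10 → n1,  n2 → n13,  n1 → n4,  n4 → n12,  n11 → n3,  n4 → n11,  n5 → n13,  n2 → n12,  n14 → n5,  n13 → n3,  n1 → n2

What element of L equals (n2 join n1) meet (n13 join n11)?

n2

n2 ∨ n1 = n2
n13 ∨ n11 = n3
n2 ∧ n3 = n2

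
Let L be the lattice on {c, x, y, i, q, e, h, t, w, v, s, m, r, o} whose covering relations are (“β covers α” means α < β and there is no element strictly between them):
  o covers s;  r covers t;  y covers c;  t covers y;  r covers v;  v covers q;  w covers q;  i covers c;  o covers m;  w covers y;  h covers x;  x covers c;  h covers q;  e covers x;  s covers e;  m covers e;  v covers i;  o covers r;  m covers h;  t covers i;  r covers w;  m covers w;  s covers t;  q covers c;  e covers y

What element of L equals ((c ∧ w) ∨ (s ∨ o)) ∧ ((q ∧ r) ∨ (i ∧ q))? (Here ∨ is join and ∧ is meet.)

c ∧ w = c
s ∨ o = o
c ∨ o = o
q ∧ r = q
i ∧ q = c
q ∨ c = q
o ∧ q = q

q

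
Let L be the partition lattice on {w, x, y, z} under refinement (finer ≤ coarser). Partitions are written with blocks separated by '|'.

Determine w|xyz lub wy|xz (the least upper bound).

wxyz

The join of w|xyz and wy|xz merges any blocks that overlap across the partitions, giving wxyz.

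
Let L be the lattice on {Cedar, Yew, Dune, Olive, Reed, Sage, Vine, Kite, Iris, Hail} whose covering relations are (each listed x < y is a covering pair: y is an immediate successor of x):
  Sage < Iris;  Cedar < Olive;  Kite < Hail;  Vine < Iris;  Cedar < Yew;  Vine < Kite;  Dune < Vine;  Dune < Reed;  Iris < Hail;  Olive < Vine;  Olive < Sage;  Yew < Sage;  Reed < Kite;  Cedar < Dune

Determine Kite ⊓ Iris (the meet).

Common lower bounds of {Kite, Iris}: Cedar, Dune, Olive, Vine.
The greatest among these is Vine.

Vine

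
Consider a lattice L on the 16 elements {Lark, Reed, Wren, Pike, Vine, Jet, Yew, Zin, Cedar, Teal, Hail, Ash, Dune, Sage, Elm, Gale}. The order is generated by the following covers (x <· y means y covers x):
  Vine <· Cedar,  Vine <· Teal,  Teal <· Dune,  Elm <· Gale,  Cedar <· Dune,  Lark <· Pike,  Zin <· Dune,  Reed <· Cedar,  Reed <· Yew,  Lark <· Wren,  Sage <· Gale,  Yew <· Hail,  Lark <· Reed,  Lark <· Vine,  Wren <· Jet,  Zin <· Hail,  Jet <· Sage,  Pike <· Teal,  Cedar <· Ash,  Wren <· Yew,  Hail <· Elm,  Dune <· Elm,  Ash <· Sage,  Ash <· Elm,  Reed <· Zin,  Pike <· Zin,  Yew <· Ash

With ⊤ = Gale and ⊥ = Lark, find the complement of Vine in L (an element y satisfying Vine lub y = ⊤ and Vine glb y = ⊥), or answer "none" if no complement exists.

For every candidate y, either Vine ∨ y ≠ Gale or Vine ∧ y ≠ Lark; no complement exists.

none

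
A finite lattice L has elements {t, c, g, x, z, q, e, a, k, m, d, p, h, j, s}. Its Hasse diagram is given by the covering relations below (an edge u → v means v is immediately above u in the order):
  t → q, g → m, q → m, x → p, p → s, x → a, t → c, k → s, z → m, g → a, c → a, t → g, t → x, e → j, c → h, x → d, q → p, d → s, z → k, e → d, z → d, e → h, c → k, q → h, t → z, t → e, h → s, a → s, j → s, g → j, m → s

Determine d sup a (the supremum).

s

Common upper bounds of {d, a}: s.
The least among these is s.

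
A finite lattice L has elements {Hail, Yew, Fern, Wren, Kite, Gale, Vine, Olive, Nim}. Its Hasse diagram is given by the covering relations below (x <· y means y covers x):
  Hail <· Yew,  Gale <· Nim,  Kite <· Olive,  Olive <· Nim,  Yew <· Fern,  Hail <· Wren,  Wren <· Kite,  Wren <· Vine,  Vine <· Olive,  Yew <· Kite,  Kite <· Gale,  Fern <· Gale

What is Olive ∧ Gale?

Common lower bounds of {Olive, Gale}: Hail, Kite, Wren, Yew.
The greatest among these is Kite.

Kite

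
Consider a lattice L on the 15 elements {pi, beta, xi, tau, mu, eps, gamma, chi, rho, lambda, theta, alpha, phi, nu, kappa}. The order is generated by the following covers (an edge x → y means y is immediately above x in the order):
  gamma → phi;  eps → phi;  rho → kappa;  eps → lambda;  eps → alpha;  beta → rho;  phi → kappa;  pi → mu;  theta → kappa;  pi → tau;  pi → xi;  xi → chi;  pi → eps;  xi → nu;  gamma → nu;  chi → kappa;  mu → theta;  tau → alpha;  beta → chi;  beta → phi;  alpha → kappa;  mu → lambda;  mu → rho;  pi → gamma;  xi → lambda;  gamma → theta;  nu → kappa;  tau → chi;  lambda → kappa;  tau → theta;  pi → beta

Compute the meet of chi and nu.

xi

Common lower bounds of {chi, nu}: pi, xi.
The greatest among these is xi.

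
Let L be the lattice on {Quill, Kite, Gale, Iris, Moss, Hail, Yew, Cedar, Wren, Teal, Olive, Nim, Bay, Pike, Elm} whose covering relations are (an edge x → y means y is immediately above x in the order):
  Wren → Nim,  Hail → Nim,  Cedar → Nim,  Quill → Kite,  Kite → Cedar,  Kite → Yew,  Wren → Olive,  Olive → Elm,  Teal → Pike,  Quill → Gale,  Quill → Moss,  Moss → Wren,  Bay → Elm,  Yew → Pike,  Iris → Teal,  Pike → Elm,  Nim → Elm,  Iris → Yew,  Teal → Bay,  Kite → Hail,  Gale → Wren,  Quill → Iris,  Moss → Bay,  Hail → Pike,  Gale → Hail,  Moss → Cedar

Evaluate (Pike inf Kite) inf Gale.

Quill

Pike ∧ Kite = Kite
Kite ∧ Gale = Quill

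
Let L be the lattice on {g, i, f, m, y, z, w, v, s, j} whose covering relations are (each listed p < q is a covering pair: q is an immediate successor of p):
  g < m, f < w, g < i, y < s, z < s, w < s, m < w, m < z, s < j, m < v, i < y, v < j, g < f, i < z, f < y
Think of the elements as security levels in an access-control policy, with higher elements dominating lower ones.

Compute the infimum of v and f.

Common lower bounds of {v, f}: g.
The greatest among these is g.

g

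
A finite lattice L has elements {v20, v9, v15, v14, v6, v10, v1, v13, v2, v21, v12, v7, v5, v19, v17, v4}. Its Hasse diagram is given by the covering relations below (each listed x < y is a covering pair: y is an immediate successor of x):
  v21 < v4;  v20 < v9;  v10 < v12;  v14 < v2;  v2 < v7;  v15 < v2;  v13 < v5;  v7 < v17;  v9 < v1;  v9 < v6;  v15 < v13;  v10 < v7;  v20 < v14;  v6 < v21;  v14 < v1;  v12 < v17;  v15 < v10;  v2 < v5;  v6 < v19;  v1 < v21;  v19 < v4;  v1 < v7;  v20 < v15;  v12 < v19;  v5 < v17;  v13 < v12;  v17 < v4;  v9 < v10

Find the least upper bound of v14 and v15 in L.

Common upper bounds of {v14, v15}: v17, v2, v4, v5, v7.
The least among these is v2.

v2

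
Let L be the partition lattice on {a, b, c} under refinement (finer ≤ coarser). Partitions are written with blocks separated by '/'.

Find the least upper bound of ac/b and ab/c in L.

The join of ac/b and ab/c merges any blocks that overlap across the partitions, giving abc.

abc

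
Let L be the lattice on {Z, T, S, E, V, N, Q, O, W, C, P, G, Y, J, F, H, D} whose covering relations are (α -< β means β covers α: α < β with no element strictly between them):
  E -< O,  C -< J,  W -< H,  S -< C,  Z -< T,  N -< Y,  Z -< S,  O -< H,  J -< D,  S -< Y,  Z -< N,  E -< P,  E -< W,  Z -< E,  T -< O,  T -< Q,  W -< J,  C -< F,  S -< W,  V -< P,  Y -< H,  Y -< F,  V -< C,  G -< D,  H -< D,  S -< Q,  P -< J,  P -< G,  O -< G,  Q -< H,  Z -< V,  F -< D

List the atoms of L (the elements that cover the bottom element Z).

E, N, S, T, V

The atoms are exactly the elements that cover Z: E, N, S, T, V.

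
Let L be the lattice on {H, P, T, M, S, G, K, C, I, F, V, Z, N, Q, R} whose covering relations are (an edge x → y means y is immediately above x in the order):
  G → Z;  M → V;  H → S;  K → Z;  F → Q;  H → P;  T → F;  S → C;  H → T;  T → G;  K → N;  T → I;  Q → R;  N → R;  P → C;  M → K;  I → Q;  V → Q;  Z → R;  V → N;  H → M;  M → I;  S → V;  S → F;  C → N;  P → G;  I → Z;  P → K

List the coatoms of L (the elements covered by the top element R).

The coatoms are exactly the elements covered by R: N, Q, Z.

N, Q, Z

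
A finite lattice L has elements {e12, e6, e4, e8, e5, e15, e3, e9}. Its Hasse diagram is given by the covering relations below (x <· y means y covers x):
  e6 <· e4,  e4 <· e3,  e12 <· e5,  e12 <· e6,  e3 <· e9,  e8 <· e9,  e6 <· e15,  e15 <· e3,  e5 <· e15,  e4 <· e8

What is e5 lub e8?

e9

Common upper bounds of {e5, e8}: e9.
The least among these is e9.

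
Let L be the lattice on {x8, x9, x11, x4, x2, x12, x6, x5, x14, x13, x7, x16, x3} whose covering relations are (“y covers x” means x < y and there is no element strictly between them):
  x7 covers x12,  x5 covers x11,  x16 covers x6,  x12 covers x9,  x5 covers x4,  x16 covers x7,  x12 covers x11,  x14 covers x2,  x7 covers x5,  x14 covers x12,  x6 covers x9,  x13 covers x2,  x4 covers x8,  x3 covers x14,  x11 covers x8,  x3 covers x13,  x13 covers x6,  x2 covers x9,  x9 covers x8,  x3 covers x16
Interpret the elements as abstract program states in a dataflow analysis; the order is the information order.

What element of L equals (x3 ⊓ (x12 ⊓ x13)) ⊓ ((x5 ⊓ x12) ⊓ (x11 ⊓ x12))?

x8

x12 ∧ x13 = x9
x3 ∧ x9 = x9
x5 ∧ x12 = x11
x11 ∧ x12 = x11
x11 ∧ x11 = x11
x9 ∧ x11 = x8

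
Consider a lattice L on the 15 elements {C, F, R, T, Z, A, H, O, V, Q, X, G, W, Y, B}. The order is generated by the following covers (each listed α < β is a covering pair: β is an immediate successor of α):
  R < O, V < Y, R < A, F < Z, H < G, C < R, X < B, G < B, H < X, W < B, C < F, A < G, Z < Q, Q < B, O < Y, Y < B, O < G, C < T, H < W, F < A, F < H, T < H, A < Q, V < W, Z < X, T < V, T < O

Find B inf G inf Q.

Common lower bounds of {B, G, Q}: A, C, F, R.
The greatest among these is A.

A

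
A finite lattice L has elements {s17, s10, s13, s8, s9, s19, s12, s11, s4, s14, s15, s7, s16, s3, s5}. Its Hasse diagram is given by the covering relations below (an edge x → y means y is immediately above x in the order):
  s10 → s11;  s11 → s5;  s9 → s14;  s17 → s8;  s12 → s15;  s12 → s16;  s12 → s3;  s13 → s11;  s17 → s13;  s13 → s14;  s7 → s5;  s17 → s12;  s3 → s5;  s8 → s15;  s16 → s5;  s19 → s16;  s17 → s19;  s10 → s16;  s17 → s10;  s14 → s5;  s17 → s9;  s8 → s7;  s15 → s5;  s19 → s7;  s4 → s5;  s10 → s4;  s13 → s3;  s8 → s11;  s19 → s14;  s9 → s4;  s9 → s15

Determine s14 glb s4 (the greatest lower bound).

s9

Common lower bounds of {s14, s4}: s17, s9.
The greatest among these is s9.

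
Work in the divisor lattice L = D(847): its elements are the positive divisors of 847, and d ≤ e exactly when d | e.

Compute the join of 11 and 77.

In the divisibility order, the join is the least common multiple: lcm(11, 77) = 77.

77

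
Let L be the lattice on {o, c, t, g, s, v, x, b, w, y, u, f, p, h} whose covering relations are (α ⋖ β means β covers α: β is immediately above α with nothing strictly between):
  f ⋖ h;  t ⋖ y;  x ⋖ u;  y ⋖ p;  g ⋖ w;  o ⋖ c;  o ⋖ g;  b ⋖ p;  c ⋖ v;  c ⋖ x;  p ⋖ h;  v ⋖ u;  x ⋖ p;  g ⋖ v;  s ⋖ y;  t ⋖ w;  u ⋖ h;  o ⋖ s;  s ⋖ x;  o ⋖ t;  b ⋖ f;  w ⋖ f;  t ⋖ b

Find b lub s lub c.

p

Common upper bounds of {b, s, c}: h, p.
The least among these is p.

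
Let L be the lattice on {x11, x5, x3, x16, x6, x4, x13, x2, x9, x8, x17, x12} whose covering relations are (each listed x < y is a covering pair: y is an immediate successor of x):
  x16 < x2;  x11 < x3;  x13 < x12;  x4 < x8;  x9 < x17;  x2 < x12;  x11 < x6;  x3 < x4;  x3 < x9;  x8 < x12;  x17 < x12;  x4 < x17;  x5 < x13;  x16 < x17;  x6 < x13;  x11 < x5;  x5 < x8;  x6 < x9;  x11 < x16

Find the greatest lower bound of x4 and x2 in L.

x11

Common lower bounds of {x4, x2}: x11.
The greatest among these is x11.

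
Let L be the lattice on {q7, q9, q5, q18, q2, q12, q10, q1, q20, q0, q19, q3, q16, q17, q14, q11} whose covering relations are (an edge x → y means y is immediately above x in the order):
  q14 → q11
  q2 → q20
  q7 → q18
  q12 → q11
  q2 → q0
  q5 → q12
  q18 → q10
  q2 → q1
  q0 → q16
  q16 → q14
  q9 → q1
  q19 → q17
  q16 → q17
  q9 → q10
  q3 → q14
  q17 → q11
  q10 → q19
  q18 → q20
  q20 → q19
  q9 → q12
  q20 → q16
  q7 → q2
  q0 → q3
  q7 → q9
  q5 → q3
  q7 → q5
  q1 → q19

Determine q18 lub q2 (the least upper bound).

Common upper bounds of {q18, q2}: q11, q14, q16, q17, q19, q20.
The least among these is q20.

q20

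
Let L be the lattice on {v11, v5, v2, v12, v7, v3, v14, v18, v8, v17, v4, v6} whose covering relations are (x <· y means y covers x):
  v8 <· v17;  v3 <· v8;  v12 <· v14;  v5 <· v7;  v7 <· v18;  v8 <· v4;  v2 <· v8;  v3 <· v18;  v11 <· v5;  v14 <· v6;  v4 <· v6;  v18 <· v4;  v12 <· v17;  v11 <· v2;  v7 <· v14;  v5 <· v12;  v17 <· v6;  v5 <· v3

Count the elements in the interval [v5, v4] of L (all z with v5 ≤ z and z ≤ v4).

The interval [v5, v4] = {v18, v3, v4, v5, v7, v8}, which has 6 elements.

6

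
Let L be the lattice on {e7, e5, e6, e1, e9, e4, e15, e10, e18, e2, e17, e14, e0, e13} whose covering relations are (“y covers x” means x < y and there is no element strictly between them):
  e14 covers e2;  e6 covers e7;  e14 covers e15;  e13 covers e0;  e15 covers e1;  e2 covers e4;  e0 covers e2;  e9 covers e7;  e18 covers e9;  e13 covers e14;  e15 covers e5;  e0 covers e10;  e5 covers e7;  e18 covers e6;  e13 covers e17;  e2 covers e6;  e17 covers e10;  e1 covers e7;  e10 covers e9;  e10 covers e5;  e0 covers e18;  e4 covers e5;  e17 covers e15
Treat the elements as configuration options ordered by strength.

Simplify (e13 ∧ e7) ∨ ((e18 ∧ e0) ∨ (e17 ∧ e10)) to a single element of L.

e13 ∧ e7 = e7
e18 ∧ e0 = e18
e17 ∧ e10 = e10
e18 ∨ e10 = e0
e7 ∨ e0 = e0

e0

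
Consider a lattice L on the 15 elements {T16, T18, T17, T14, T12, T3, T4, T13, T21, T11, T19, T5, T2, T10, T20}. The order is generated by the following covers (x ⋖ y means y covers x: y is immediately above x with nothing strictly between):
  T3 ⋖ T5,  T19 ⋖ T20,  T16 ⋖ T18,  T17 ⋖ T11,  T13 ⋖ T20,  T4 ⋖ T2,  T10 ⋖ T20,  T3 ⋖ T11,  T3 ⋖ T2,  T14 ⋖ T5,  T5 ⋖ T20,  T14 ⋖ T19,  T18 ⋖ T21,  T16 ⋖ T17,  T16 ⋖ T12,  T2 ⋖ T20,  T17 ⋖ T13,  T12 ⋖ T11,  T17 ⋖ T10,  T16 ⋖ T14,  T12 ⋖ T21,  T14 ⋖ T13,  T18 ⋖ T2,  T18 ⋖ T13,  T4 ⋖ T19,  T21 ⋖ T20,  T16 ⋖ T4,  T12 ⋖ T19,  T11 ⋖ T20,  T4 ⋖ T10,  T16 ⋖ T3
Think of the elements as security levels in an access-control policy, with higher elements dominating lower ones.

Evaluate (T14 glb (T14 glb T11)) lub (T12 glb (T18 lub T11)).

T14 ∧ T11 = T16
T14 ∧ T16 = T16
T18 ∨ T11 = T20
T12 ∧ T20 = T12
T16 ∨ T12 = T12

T12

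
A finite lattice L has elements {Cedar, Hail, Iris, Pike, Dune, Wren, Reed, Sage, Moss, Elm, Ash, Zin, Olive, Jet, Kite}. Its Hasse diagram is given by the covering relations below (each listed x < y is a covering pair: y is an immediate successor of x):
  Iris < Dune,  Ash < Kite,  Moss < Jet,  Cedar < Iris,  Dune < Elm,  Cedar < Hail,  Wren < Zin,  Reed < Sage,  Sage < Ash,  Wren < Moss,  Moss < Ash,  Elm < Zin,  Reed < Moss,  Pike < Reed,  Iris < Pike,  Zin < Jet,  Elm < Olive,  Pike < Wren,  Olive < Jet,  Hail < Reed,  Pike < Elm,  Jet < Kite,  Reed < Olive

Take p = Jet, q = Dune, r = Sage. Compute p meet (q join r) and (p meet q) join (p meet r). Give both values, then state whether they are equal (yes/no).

Jet; Olive; no

q join r = Kite, so p meet (q join r) = Jet meet Kite = Jet.
p meet q = Dune and p meet r = Reed, so (p meet q) join (p meet r) = Dune join Reed = Olive.
Equal: no.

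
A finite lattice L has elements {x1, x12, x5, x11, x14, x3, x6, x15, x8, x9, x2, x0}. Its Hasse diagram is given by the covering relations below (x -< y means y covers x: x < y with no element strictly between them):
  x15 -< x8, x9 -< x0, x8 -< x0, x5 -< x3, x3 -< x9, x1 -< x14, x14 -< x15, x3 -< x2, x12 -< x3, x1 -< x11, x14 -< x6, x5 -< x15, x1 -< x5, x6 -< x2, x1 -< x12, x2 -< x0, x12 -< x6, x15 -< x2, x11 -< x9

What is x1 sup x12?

Common upper bounds of {x1, x12}: x0, x12, x2, x3, x6, x9.
The least among these is x12.

x12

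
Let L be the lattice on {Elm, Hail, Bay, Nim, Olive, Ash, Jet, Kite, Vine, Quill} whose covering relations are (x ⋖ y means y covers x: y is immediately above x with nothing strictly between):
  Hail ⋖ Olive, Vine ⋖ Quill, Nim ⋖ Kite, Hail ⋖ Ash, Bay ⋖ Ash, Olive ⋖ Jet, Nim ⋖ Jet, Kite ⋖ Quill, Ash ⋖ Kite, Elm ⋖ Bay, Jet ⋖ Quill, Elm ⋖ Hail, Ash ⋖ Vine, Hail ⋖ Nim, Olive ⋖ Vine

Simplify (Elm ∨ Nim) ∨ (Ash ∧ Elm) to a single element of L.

Elm ∨ Nim = Nim
Ash ∧ Elm = Elm
Nim ∨ Elm = Nim

Nim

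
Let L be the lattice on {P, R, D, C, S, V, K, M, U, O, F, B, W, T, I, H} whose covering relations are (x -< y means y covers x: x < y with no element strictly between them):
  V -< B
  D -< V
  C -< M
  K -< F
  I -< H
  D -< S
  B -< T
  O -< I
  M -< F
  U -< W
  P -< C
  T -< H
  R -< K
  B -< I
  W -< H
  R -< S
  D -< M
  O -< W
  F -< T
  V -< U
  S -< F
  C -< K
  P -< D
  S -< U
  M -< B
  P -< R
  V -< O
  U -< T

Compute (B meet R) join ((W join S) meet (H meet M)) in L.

D

B ∧ R = P
W ∨ S = W
H ∧ M = M
W ∧ M = D
P ∨ D = D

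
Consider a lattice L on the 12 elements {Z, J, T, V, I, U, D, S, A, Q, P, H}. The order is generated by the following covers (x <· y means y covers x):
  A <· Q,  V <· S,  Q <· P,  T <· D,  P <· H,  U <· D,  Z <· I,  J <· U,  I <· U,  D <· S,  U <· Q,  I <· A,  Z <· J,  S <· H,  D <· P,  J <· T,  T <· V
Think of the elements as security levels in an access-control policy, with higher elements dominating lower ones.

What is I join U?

Common upper bounds of {I, U}: D, H, P, Q, S, U.
The least among these is U.

U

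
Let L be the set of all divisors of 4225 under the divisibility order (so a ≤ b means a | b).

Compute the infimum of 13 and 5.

1

In the divisibility order, the meet is the greatest common divisor: gcd(13, 5) = 1.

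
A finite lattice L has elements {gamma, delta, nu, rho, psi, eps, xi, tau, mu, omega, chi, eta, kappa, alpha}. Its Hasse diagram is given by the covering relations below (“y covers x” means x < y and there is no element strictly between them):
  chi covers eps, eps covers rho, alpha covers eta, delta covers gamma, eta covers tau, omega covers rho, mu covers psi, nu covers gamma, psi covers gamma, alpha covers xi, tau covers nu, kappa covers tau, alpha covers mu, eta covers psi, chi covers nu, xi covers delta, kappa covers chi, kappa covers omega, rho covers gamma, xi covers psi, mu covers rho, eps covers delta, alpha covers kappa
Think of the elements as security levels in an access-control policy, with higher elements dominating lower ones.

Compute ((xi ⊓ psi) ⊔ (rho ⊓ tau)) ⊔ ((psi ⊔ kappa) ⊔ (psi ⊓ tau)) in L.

alpha

xi ∧ psi = psi
rho ∧ tau = gamma
psi ∨ gamma = psi
psi ∨ kappa = alpha
psi ∧ tau = gamma
alpha ∨ gamma = alpha
psi ∨ alpha = alpha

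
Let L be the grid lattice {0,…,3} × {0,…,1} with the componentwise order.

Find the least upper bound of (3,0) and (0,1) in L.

In a product of chains, the join is componentwise max, giving (3,1).

(3,1)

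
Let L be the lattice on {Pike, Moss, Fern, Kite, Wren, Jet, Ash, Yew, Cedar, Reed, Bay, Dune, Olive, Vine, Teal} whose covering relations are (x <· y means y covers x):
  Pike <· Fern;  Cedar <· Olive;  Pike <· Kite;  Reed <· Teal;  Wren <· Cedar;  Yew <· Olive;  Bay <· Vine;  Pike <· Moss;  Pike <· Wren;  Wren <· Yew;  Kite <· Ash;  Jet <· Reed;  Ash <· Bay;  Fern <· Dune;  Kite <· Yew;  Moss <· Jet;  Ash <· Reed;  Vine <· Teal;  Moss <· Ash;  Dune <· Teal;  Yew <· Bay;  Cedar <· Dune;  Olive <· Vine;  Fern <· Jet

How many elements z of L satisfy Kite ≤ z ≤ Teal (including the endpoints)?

8

The interval [Kite, Teal] = {Ash, Bay, Kite, Olive, Reed, Teal, Vine, Yew}, which has 8 elements.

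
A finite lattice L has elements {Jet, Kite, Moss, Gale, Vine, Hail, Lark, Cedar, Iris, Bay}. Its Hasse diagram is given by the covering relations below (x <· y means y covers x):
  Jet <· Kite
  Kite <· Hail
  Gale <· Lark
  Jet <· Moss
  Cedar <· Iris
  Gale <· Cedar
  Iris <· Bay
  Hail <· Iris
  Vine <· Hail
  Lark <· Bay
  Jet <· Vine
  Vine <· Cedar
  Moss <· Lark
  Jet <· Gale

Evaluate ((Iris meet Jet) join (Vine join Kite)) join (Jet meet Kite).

Iris ∧ Jet = Jet
Vine ∨ Kite = Hail
Jet ∨ Hail = Hail
Jet ∧ Kite = Jet
Hail ∨ Jet = Hail

Hail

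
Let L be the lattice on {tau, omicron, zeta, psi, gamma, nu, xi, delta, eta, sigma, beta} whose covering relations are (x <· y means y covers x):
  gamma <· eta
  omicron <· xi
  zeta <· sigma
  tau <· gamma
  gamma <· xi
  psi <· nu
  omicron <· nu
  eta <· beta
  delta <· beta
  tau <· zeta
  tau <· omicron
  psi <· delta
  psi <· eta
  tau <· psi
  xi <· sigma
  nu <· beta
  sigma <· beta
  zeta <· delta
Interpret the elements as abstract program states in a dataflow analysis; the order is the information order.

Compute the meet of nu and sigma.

omicron

Common lower bounds of {nu, sigma}: omicron, tau.
The greatest among these is omicron.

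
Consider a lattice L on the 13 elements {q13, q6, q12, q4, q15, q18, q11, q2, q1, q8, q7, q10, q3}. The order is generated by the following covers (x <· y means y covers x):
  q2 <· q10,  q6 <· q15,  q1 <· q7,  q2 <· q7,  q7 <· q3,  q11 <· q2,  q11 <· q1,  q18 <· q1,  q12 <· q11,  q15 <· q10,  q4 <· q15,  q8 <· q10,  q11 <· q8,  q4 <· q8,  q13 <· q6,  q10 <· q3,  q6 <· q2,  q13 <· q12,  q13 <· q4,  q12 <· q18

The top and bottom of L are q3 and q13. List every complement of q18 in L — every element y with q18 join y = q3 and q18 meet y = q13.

q15, q4

Need y with q18 ∨ y = q3 and q18 ∧ y = q13.
Checking each element gives: q15, q4.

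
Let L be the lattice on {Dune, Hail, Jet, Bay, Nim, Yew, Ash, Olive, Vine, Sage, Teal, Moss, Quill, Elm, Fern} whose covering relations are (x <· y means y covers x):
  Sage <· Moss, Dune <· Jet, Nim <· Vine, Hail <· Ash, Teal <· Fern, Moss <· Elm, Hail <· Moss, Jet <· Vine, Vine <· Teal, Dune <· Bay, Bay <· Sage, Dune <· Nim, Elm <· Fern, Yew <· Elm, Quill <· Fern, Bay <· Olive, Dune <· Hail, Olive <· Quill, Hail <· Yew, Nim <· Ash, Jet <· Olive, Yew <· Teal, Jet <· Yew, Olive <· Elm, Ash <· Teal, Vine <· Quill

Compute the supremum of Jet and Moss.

Elm

Common upper bounds of {Jet, Moss}: Elm, Fern.
The least among these is Elm.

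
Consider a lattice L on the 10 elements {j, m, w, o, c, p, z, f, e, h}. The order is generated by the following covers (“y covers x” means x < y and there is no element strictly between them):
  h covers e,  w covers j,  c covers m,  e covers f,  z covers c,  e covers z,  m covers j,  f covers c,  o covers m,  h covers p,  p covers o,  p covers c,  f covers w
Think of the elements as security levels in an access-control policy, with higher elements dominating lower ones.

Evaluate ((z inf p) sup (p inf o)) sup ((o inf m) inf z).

z ∧ p = c
p ∧ o = o
c ∨ o = p
o ∧ m = m
m ∧ z = m
p ∨ m = p

p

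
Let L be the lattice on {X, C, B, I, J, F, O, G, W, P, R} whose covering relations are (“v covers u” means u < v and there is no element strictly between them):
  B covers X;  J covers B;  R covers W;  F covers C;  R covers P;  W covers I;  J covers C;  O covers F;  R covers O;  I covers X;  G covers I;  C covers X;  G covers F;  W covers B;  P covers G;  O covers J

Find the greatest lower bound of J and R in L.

Common lower bounds of {J, R}: B, C, J, X.
The greatest among these is J.

J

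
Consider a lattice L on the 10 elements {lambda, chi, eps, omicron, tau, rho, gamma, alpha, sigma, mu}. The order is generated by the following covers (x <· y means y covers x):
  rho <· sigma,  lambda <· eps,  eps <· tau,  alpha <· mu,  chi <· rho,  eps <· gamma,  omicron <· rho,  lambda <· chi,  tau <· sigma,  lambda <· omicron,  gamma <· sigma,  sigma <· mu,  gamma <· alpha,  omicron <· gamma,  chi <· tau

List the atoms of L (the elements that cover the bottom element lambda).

chi, eps, omicron

The atoms are exactly the elements that cover lambda: chi, eps, omicron.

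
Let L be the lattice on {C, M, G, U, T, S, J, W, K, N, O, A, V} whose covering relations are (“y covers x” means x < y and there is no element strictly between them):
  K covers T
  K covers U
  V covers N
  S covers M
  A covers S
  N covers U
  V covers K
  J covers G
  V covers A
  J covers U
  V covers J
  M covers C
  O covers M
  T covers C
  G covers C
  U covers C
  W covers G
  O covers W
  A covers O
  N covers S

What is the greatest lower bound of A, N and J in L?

C

Common lower bounds of {A, N, J}: C.
The greatest among these is C.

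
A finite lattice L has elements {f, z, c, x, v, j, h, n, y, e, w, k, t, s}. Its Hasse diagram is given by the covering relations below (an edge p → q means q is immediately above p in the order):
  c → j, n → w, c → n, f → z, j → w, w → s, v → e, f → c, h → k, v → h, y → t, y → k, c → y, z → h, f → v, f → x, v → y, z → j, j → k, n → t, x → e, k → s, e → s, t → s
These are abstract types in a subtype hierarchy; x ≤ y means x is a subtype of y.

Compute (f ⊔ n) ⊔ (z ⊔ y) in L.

f ∨ n = n
z ∨ y = k
n ∨ k = s

s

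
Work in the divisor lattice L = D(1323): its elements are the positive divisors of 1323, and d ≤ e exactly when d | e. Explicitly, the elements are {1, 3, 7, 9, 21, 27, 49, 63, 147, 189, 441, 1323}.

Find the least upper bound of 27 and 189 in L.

Common upper bounds of {27, 189}: 1323, 189.
The least among these is 189.

189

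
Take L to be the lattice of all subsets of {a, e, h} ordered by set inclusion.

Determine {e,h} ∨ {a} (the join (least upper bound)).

Common upper bounds of {{e,h}, {a}}: {a,e,h}.
The least among these is {a,e,h}.

{a,e,h}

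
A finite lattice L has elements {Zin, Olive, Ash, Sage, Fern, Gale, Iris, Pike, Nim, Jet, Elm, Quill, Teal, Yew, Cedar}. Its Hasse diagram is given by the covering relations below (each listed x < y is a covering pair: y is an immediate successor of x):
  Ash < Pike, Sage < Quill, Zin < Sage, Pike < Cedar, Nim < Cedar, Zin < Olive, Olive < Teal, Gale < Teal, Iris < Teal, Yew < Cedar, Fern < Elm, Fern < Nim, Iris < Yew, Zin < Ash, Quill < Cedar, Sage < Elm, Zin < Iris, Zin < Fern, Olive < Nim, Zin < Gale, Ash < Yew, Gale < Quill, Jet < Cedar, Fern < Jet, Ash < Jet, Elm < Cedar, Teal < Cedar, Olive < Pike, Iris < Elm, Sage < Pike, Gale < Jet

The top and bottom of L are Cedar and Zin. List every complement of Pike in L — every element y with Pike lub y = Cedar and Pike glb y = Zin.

Fern, Gale, Iris

Need y with Pike ∨ y = Cedar and Pike ∧ y = Zin.
Checking each element gives: Fern, Gale, Iris.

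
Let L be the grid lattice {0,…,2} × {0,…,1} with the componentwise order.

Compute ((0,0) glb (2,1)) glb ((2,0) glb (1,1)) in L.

(0,0) ∧ (2,1) = (0,0)
(2,0) ∧ (1,1) = (1,0)
(0,0) ∧ (1,0) = (0,0)

(0,0)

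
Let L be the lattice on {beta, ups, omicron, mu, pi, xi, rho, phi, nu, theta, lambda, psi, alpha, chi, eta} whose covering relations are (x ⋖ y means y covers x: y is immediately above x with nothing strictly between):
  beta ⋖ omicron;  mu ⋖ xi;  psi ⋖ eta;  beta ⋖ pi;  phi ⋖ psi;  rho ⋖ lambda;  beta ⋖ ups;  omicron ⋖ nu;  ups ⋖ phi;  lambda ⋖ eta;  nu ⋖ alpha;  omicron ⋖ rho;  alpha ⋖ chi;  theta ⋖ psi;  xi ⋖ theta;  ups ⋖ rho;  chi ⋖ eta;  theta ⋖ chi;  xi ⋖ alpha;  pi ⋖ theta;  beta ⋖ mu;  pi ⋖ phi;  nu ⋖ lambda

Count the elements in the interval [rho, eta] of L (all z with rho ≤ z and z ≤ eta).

The interval [rho, eta] = {eta, lambda, rho}, which has 3 elements.

3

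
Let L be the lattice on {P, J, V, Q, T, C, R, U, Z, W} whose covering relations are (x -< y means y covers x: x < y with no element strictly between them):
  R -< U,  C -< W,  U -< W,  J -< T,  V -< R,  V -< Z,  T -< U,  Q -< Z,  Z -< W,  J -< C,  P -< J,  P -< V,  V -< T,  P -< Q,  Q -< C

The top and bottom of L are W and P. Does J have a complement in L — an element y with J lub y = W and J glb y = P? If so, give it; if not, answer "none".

Z

Need y with J ∨ y = W and J ∧ y = P.
Checking each element gives: Z.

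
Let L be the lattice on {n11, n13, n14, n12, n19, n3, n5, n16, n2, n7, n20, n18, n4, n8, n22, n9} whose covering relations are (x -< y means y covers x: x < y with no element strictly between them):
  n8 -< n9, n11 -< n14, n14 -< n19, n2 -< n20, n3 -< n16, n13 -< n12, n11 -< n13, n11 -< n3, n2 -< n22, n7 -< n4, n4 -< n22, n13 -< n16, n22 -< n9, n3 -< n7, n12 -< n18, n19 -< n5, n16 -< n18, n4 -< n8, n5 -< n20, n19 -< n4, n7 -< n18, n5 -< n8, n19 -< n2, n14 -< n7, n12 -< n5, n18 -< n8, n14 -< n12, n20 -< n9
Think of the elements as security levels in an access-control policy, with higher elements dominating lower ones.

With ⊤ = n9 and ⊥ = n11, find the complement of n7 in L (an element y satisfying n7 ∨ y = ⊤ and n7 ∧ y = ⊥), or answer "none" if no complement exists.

none

For every candidate y, either n7 ∨ y ≠ n9 or n7 ∧ y ≠ n11; no complement exists.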